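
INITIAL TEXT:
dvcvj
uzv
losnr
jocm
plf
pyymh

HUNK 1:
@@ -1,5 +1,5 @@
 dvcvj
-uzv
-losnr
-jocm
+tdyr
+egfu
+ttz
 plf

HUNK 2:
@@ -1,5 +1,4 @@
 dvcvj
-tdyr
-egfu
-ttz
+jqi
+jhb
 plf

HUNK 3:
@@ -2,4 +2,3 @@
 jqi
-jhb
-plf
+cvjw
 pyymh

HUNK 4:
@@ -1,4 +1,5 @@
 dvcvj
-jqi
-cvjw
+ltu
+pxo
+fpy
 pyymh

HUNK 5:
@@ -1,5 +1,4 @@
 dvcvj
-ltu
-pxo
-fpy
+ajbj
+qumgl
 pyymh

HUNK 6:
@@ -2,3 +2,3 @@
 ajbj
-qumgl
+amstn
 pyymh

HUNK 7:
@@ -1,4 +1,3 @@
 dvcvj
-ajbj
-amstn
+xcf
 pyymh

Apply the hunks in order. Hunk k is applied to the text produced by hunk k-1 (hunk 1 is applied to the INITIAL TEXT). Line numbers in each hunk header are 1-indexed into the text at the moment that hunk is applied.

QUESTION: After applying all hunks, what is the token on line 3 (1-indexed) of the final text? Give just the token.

Hunk 1: at line 1 remove [uzv,losnr,jocm] add [tdyr,egfu,ttz] -> 6 lines: dvcvj tdyr egfu ttz plf pyymh
Hunk 2: at line 1 remove [tdyr,egfu,ttz] add [jqi,jhb] -> 5 lines: dvcvj jqi jhb plf pyymh
Hunk 3: at line 2 remove [jhb,plf] add [cvjw] -> 4 lines: dvcvj jqi cvjw pyymh
Hunk 4: at line 1 remove [jqi,cvjw] add [ltu,pxo,fpy] -> 5 lines: dvcvj ltu pxo fpy pyymh
Hunk 5: at line 1 remove [ltu,pxo,fpy] add [ajbj,qumgl] -> 4 lines: dvcvj ajbj qumgl pyymh
Hunk 6: at line 2 remove [qumgl] add [amstn] -> 4 lines: dvcvj ajbj amstn pyymh
Hunk 7: at line 1 remove [ajbj,amstn] add [xcf] -> 3 lines: dvcvj xcf pyymh
Final line 3: pyymh

Answer: pyymh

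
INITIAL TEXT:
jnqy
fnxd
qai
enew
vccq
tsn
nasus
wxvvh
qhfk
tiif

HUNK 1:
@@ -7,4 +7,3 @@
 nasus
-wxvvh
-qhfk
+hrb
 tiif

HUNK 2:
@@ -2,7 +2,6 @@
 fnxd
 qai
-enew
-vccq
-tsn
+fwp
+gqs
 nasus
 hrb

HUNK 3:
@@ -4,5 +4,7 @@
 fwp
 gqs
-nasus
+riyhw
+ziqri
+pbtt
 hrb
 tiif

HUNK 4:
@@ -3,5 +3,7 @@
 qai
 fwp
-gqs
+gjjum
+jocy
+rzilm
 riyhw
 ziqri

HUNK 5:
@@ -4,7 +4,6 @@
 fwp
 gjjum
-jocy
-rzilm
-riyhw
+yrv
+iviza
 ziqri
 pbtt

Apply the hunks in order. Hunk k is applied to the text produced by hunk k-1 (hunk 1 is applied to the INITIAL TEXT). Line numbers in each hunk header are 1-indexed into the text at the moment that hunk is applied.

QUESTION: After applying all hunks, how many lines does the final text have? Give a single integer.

Hunk 1: at line 7 remove [wxvvh,qhfk] add [hrb] -> 9 lines: jnqy fnxd qai enew vccq tsn nasus hrb tiif
Hunk 2: at line 2 remove [enew,vccq,tsn] add [fwp,gqs] -> 8 lines: jnqy fnxd qai fwp gqs nasus hrb tiif
Hunk 3: at line 4 remove [nasus] add [riyhw,ziqri,pbtt] -> 10 lines: jnqy fnxd qai fwp gqs riyhw ziqri pbtt hrb tiif
Hunk 4: at line 3 remove [gqs] add [gjjum,jocy,rzilm] -> 12 lines: jnqy fnxd qai fwp gjjum jocy rzilm riyhw ziqri pbtt hrb tiif
Hunk 5: at line 4 remove [jocy,rzilm,riyhw] add [yrv,iviza] -> 11 lines: jnqy fnxd qai fwp gjjum yrv iviza ziqri pbtt hrb tiif
Final line count: 11

Answer: 11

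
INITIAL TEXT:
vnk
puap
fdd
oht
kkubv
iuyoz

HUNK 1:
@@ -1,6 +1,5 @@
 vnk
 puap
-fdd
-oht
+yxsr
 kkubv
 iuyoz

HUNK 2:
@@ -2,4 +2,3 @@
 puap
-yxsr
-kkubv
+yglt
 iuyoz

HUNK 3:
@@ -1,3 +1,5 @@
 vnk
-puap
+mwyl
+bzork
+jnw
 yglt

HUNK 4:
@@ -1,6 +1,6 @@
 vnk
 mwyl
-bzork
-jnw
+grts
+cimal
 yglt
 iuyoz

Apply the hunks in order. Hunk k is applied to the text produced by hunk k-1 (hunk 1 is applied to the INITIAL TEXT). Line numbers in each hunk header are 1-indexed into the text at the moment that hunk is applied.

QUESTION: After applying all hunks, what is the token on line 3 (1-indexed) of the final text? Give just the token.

Hunk 1: at line 1 remove [fdd,oht] add [yxsr] -> 5 lines: vnk puap yxsr kkubv iuyoz
Hunk 2: at line 2 remove [yxsr,kkubv] add [yglt] -> 4 lines: vnk puap yglt iuyoz
Hunk 3: at line 1 remove [puap] add [mwyl,bzork,jnw] -> 6 lines: vnk mwyl bzork jnw yglt iuyoz
Hunk 4: at line 1 remove [bzork,jnw] add [grts,cimal] -> 6 lines: vnk mwyl grts cimal yglt iuyoz
Final line 3: grts

Answer: grts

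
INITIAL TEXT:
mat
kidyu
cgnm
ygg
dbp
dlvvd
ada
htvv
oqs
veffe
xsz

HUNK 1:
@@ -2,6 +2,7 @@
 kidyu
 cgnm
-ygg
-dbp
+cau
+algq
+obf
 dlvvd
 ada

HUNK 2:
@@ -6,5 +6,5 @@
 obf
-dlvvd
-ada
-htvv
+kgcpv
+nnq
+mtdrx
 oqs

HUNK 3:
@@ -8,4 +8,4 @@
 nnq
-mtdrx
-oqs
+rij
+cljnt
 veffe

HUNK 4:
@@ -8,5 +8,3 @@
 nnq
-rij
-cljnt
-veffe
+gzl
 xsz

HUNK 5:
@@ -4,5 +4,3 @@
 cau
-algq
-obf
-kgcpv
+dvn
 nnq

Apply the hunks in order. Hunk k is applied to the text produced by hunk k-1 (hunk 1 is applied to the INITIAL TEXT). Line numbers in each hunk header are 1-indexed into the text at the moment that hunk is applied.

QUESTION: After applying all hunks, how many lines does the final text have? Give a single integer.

Hunk 1: at line 2 remove [ygg,dbp] add [cau,algq,obf] -> 12 lines: mat kidyu cgnm cau algq obf dlvvd ada htvv oqs veffe xsz
Hunk 2: at line 6 remove [dlvvd,ada,htvv] add [kgcpv,nnq,mtdrx] -> 12 lines: mat kidyu cgnm cau algq obf kgcpv nnq mtdrx oqs veffe xsz
Hunk 3: at line 8 remove [mtdrx,oqs] add [rij,cljnt] -> 12 lines: mat kidyu cgnm cau algq obf kgcpv nnq rij cljnt veffe xsz
Hunk 4: at line 8 remove [rij,cljnt,veffe] add [gzl] -> 10 lines: mat kidyu cgnm cau algq obf kgcpv nnq gzl xsz
Hunk 5: at line 4 remove [algq,obf,kgcpv] add [dvn] -> 8 lines: mat kidyu cgnm cau dvn nnq gzl xsz
Final line count: 8

Answer: 8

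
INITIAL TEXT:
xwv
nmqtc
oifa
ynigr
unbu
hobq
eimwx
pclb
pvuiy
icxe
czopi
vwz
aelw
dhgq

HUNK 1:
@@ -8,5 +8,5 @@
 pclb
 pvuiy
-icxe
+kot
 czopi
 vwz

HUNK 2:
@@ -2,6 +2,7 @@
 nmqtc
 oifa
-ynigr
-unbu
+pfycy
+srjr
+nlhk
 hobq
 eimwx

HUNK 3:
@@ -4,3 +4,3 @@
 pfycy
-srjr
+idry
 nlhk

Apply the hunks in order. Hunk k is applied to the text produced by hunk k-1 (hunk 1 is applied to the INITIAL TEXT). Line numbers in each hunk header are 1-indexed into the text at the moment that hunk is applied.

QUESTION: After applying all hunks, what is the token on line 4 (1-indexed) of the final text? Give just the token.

Answer: pfycy

Derivation:
Hunk 1: at line 8 remove [icxe] add [kot] -> 14 lines: xwv nmqtc oifa ynigr unbu hobq eimwx pclb pvuiy kot czopi vwz aelw dhgq
Hunk 2: at line 2 remove [ynigr,unbu] add [pfycy,srjr,nlhk] -> 15 lines: xwv nmqtc oifa pfycy srjr nlhk hobq eimwx pclb pvuiy kot czopi vwz aelw dhgq
Hunk 3: at line 4 remove [srjr] add [idry] -> 15 lines: xwv nmqtc oifa pfycy idry nlhk hobq eimwx pclb pvuiy kot czopi vwz aelw dhgq
Final line 4: pfycy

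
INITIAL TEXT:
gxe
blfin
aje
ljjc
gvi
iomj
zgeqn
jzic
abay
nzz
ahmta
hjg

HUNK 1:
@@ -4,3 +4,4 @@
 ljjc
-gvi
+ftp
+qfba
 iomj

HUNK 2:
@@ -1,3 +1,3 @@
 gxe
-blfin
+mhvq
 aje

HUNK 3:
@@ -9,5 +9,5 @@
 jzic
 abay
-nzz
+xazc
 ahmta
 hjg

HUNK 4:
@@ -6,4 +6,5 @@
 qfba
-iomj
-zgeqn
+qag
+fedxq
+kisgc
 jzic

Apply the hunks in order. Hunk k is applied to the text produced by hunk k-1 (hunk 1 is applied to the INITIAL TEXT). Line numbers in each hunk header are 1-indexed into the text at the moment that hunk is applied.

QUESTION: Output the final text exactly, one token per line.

Answer: gxe
mhvq
aje
ljjc
ftp
qfba
qag
fedxq
kisgc
jzic
abay
xazc
ahmta
hjg

Derivation:
Hunk 1: at line 4 remove [gvi] add [ftp,qfba] -> 13 lines: gxe blfin aje ljjc ftp qfba iomj zgeqn jzic abay nzz ahmta hjg
Hunk 2: at line 1 remove [blfin] add [mhvq] -> 13 lines: gxe mhvq aje ljjc ftp qfba iomj zgeqn jzic abay nzz ahmta hjg
Hunk 3: at line 9 remove [nzz] add [xazc] -> 13 lines: gxe mhvq aje ljjc ftp qfba iomj zgeqn jzic abay xazc ahmta hjg
Hunk 4: at line 6 remove [iomj,zgeqn] add [qag,fedxq,kisgc] -> 14 lines: gxe mhvq aje ljjc ftp qfba qag fedxq kisgc jzic abay xazc ahmta hjg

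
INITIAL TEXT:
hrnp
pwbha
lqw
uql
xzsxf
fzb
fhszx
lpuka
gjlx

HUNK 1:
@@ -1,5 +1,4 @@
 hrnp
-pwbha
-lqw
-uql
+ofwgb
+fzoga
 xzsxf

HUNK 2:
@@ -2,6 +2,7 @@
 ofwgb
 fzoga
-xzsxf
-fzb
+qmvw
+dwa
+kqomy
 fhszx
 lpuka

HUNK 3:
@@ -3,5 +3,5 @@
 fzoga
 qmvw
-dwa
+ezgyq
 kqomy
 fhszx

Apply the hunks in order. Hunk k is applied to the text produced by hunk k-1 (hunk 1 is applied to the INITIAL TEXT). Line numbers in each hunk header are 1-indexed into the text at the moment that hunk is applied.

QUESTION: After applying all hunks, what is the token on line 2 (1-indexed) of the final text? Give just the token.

Answer: ofwgb

Derivation:
Hunk 1: at line 1 remove [pwbha,lqw,uql] add [ofwgb,fzoga] -> 8 lines: hrnp ofwgb fzoga xzsxf fzb fhszx lpuka gjlx
Hunk 2: at line 2 remove [xzsxf,fzb] add [qmvw,dwa,kqomy] -> 9 lines: hrnp ofwgb fzoga qmvw dwa kqomy fhszx lpuka gjlx
Hunk 3: at line 3 remove [dwa] add [ezgyq] -> 9 lines: hrnp ofwgb fzoga qmvw ezgyq kqomy fhszx lpuka gjlx
Final line 2: ofwgb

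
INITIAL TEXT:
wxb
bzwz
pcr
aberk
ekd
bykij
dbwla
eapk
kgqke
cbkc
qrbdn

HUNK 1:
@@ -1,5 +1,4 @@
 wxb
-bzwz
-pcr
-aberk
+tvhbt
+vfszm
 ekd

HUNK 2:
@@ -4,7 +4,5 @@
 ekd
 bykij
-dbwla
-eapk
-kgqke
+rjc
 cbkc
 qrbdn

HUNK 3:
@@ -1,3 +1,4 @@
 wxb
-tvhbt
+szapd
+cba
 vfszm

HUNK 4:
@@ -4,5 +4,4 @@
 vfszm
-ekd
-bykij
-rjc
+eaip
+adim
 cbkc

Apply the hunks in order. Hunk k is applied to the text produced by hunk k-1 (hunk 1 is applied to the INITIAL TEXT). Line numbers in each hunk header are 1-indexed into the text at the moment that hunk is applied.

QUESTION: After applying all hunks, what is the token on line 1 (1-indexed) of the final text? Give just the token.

Hunk 1: at line 1 remove [bzwz,pcr,aberk] add [tvhbt,vfszm] -> 10 lines: wxb tvhbt vfszm ekd bykij dbwla eapk kgqke cbkc qrbdn
Hunk 2: at line 4 remove [dbwla,eapk,kgqke] add [rjc] -> 8 lines: wxb tvhbt vfszm ekd bykij rjc cbkc qrbdn
Hunk 3: at line 1 remove [tvhbt] add [szapd,cba] -> 9 lines: wxb szapd cba vfszm ekd bykij rjc cbkc qrbdn
Hunk 4: at line 4 remove [ekd,bykij,rjc] add [eaip,adim] -> 8 lines: wxb szapd cba vfszm eaip adim cbkc qrbdn
Final line 1: wxb

Answer: wxb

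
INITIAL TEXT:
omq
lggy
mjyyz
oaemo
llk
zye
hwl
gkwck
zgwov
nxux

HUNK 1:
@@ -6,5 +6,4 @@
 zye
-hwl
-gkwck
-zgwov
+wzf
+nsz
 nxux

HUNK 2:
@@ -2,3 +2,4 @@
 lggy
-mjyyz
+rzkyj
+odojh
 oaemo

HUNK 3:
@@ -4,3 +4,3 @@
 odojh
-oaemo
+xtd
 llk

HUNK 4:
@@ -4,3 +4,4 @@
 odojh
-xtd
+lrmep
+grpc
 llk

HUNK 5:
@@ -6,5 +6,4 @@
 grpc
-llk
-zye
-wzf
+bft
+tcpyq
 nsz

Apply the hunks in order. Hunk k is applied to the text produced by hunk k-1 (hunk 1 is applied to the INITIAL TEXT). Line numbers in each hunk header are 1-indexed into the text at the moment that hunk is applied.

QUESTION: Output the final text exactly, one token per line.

Hunk 1: at line 6 remove [hwl,gkwck,zgwov] add [wzf,nsz] -> 9 lines: omq lggy mjyyz oaemo llk zye wzf nsz nxux
Hunk 2: at line 2 remove [mjyyz] add [rzkyj,odojh] -> 10 lines: omq lggy rzkyj odojh oaemo llk zye wzf nsz nxux
Hunk 3: at line 4 remove [oaemo] add [xtd] -> 10 lines: omq lggy rzkyj odojh xtd llk zye wzf nsz nxux
Hunk 4: at line 4 remove [xtd] add [lrmep,grpc] -> 11 lines: omq lggy rzkyj odojh lrmep grpc llk zye wzf nsz nxux
Hunk 5: at line 6 remove [llk,zye,wzf] add [bft,tcpyq] -> 10 lines: omq lggy rzkyj odojh lrmep grpc bft tcpyq nsz nxux

Answer: omq
lggy
rzkyj
odojh
lrmep
grpc
bft
tcpyq
nsz
nxux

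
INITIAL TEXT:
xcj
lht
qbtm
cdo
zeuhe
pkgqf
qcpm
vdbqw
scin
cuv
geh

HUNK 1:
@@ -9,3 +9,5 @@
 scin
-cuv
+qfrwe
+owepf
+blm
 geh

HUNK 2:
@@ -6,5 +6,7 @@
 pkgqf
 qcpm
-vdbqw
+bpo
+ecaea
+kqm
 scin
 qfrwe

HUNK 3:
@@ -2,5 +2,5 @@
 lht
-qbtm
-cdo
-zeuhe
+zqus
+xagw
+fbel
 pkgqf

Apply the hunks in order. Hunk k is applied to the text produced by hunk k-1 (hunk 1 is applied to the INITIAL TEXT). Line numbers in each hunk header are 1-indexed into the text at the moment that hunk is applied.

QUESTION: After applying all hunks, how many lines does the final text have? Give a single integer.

Answer: 15

Derivation:
Hunk 1: at line 9 remove [cuv] add [qfrwe,owepf,blm] -> 13 lines: xcj lht qbtm cdo zeuhe pkgqf qcpm vdbqw scin qfrwe owepf blm geh
Hunk 2: at line 6 remove [vdbqw] add [bpo,ecaea,kqm] -> 15 lines: xcj lht qbtm cdo zeuhe pkgqf qcpm bpo ecaea kqm scin qfrwe owepf blm geh
Hunk 3: at line 2 remove [qbtm,cdo,zeuhe] add [zqus,xagw,fbel] -> 15 lines: xcj lht zqus xagw fbel pkgqf qcpm bpo ecaea kqm scin qfrwe owepf blm geh
Final line count: 15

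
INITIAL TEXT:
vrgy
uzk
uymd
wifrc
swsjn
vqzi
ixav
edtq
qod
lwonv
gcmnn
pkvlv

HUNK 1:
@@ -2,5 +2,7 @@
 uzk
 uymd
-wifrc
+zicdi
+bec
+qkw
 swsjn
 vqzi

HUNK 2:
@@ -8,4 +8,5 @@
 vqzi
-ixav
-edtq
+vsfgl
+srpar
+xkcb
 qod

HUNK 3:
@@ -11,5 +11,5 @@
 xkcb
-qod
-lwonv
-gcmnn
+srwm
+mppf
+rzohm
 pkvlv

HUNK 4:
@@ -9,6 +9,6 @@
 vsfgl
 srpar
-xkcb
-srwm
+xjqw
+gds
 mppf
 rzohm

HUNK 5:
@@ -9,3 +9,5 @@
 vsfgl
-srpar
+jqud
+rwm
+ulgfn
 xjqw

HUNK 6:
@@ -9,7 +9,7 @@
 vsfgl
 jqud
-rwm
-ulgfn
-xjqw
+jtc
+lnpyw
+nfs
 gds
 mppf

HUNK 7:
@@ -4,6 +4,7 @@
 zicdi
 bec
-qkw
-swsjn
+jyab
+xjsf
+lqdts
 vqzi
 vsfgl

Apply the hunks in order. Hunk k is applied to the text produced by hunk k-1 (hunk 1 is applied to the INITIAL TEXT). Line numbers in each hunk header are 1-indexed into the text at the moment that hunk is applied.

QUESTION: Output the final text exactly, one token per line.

Hunk 1: at line 2 remove [wifrc] add [zicdi,bec,qkw] -> 14 lines: vrgy uzk uymd zicdi bec qkw swsjn vqzi ixav edtq qod lwonv gcmnn pkvlv
Hunk 2: at line 8 remove [ixav,edtq] add [vsfgl,srpar,xkcb] -> 15 lines: vrgy uzk uymd zicdi bec qkw swsjn vqzi vsfgl srpar xkcb qod lwonv gcmnn pkvlv
Hunk 3: at line 11 remove [qod,lwonv,gcmnn] add [srwm,mppf,rzohm] -> 15 lines: vrgy uzk uymd zicdi bec qkw swsjn vqzi vsfgl srpar xkcb srwm mppf rzohm pkvlv
Hunk 4: at line 9 remove [xkcb,srwm] add [xjqw,gds] -> 15 lines: vrgy uzk uymd zicdi bec qkw swsjn vqzi vsfgl srpar xjqw gds mppf rzohm pkvlv
Hunk 5: at line 9 remove [srpar] add [jqud,rwm,ulgfn] -> 17 lines: vrgy uzk uymd zicdi bec qkw swsjn vqzi vsfgl jqud rwm ulgfn xjqw gds mppf rzohm pkvlv
Hunk 6: at line 9 remove [rwm,ulgfn,xjqw] add [jtc,lnpyw,nfs] -> 17 lines: vrgy uzk uymd zicdi bec qkw swsjn vqzi vsfgl jqud jtc lnpyw nfs gds mppf rzohm pkvlv
Hunk 7: at line 4 remove [qkw,swsjn] add [jyab,xjsf,lqdts] -> 18 lines: vrgy uzk uymd zicdi bec jyab xjsf lqdts vqzi vsfgl jqud jtc lnpyw nfs gds mppf rzohm pkvlv

Answer: vrgy
uzk
uymd
zicdi
bec
jyab
xjsf
lqdts
vqzi
vsfgl
jqud
jtc
lnpyw
nfs
gds
mppf
rzohm
pkvlv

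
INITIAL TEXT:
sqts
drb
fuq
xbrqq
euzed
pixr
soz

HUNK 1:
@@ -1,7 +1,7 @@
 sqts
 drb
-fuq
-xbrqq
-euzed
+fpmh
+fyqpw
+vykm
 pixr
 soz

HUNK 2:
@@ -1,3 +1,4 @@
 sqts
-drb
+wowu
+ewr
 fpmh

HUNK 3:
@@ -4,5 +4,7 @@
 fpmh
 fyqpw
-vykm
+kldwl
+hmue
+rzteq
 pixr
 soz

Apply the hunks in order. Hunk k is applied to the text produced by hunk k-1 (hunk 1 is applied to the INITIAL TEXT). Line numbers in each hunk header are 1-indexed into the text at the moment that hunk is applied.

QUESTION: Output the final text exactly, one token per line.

Hunk 1: at line 1 remove [fuq,xbrqq,euzed] add [fpmh,fyqpw,vykm] -> 7 lines: sqts drb fpmh fyqpw vykm pixr soz
Hunk 2: at line 1 remove [drb] add [wowu,ewr] -> 8 lines: sqts wowu ewr fpmh fyqpw vykm pixr soz
Hunk 3: at line 4 remove [vykm] add [kldwl,hmue,rzteq] -> 10 lines: sqts wowu ewr fpmh fyqpw kldwl hmue rzteq pixr soz

Answer: sqts
wowu
ewr
fpmh
fyqpw
kldwl
hmue
rzteq
pixr
soz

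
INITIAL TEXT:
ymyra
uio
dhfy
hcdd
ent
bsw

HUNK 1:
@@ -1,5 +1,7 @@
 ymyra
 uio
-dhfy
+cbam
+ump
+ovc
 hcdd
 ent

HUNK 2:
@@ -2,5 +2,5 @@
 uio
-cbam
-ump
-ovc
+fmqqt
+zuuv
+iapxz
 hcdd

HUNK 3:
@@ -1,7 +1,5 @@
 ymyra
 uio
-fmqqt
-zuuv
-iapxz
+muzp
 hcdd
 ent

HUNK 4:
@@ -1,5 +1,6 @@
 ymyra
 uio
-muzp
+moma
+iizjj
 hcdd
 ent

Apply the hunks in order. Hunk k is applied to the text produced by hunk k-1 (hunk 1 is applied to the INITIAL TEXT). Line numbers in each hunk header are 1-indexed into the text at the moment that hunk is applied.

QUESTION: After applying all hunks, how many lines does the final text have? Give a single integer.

Answer: 7

Derivation:
Hunk 1: at line 1 remove [dhfy] add [cbam,ump,ovc] -> 8 lines: ymyra uio cbam ump ovc hcdd ent bsw
Hunk 2: at line 2 remove [cbam,ump,ovc] add [fmqqt,zuuv,iapxz] -> 8 lines: ymyra uio fmqqt zuuv iapxz hcdd ent bsw
Hunk 3: at line 1 remove [fmqqt,zuuv,iapxz] add [muzp] -> 6 lines: ymyra uio muzp hcdd ent bsw
Hunk 4: at line 1 remove [muzp] add [moma,iizjj] -> 7 lines: ymyra uio moma iizjj hcdd ent bsw
Final line count: 7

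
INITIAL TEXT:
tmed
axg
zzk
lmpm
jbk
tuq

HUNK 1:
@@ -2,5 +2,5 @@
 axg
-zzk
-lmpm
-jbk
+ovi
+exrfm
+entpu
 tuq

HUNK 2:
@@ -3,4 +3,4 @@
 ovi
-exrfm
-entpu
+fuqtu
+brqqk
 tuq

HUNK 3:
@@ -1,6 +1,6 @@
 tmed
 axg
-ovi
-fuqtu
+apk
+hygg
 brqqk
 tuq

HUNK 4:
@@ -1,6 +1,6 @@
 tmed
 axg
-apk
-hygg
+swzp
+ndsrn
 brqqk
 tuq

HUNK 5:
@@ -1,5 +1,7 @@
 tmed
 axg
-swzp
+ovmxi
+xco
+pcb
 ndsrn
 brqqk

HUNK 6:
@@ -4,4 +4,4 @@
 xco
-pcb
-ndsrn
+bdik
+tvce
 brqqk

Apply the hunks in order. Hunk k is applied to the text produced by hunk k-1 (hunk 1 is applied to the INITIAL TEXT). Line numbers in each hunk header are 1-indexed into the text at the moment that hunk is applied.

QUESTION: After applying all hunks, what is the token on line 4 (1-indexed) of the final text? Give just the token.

Answer: xco

Derivation:
Hunk 1: at line 2 remove [zzk,lmpm,jbk] add [ovi,exrfm,entpu] -> 6 lines: tmed axg ovi exrfm entpu tuq
Hunk 2: at line 3 remove [exrfm,entpu] add [fuqtu,brqqk] -> 6 lines: tmed axg ovi fuqtu brqqk tuq
Hunk 3: at line 1 remove [ovi,fuqtu] add [apk,hygg] -> 6 lines: tmed axg apk hygg brqqk tuq
Hunk 4: at line 1 remove [apk,hygg] add [swzp,ndsrn] -> 6 lines: tmed axg swzp ndsrn brqqk tuq
Hunk 5: at line 1 remove [swzp] add [ovmxi,xco,pcb] -> 8 lines: tmed axg ovmxi xco pcb ndsrn brqqk tuq
Hunk 6: at line 4 remove [pcb,ndsrn] add [bdik,tvce] -> 8 lines: tmed axg ovmxi xco bdik tvce brqqk tuq
Final line 4: xco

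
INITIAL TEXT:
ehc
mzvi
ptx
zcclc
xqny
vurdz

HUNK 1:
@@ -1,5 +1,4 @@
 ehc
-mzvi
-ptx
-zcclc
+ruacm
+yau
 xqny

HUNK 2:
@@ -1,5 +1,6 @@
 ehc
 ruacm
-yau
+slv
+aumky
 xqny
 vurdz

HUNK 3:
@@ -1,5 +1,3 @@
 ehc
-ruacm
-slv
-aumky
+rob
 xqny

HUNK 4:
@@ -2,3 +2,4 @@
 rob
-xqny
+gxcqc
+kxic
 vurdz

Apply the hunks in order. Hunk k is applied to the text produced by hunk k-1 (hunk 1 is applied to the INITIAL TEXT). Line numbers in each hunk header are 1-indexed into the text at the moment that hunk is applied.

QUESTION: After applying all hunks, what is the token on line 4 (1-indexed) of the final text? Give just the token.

Hunk 1: at line 1 remove [mzvi,ptx,zcclc] add [ruacm,yau] -> 5 lines: ehc ruacm yau xqny vurdz
Hunk 2: at line 1 remove [yau] add [slv,aumky] -> 6 lines: ehc ruacm slv aumky xqny vurdz
Hunk 3: at line 1 remove [ruacm,slv,aumky] add [rob] -> 4 lines: ehc rob xqny vurdz
Hunk 4: at line 2 remove [xqny] add [gxcqc,kxic] -> 5 lines: ehc rob gxcqc kxic vurdz
Final line 4: kxic

Answer: kxic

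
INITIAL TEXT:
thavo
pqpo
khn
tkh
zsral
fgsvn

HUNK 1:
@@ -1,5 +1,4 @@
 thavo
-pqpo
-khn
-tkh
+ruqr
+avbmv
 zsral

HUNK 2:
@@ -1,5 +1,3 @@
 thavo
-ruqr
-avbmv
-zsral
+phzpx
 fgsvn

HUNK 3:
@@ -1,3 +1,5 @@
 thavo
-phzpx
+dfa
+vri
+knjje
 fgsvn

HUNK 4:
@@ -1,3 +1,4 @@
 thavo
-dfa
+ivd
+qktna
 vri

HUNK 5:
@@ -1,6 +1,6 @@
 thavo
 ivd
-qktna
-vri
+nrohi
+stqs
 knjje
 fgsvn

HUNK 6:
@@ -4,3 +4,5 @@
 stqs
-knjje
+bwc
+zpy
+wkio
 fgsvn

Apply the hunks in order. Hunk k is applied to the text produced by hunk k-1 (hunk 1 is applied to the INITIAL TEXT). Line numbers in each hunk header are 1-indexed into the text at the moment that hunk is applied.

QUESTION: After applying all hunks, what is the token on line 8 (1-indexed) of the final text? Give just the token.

Answer: fgsvn

Derivation:
Hunk 1: at line 1 remove [pqpo,khn,tkh] add [ruqr,avbmv] -> 5 lines: thavo ruqr avbmv zsral fgsvn
Hunk 2: at line 1 remove [ruqr,avbmv,zsral] add [phzpx] -> 3 lines: thavo phzpx fgsvn
Hunk 3: at line 1 remove [phzpx] add [dfa,vri,knjje] -> 5 lines: thavo dfa vri knjje fgsvn
Hunk 4: at line 1 remove [dfa] add [ivd,qktna] -> 6 lines: thavo ivd qktna vri knjje fgsvn
Hunk 5: at line 1 remove [qktna,vri] add [nrohi,stqs] -> 6 lines: thavo ivd nrohi stqs knjje fgsvn
Hunk 6: at line 4 remove [knjje] add [bwc,zpy,wkio] -> 8 lines: thavo ivd nrohi stqs bwc zpy wkio fgsvn
Final line 8: fgsvn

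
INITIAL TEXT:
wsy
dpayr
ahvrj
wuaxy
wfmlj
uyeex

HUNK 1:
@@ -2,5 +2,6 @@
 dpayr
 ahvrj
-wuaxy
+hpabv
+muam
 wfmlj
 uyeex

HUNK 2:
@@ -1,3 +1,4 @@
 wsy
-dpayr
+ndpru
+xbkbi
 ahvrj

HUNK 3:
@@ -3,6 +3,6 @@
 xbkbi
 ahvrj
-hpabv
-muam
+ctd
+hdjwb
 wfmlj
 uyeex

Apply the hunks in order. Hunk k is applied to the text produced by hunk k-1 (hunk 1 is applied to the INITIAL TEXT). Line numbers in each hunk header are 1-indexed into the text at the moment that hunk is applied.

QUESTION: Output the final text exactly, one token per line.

Hunk 1: at line 2 remove [wuaxy] add [hpabv,muam] -> 7 lines: wsy dpayr ahvrj hpabv muam wfmlj uyeex
Hunk 2: at line 1 remove [dpayr] add [ndpru,xbkbi] -> 8 lines: wsy ndpru xbkbi ahvrj hpabv muam wfmlj uyeex
Hunk 3: at line 3 remove [hpabv,muam] add [ctd,hdjwb] -> 8 lines: wsy ndpru xbkbi ahvrj ctd hdjwb wfmlj uyeex

Answer: wsy
ndpru
xbkbi
ahvrj
ctd
hdjwb
wfmlj
uyeex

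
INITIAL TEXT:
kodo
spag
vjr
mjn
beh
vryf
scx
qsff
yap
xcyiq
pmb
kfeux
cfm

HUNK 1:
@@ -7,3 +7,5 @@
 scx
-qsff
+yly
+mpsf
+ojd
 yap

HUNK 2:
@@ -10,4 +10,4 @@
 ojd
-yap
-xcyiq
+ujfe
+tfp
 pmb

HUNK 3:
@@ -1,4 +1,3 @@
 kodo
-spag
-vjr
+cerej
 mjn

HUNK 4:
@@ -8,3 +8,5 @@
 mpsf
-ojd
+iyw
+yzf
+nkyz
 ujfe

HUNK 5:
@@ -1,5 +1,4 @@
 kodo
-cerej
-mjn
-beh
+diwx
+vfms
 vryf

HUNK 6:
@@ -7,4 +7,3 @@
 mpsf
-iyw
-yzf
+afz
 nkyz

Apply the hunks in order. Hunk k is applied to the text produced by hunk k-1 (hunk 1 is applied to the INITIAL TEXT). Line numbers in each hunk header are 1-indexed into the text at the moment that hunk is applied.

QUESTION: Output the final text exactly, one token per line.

Hunk 1: at line 7 remove [qsff] add [yly,mpsf,ojd] -> 15 lines: kodo spag vjr mjn beh vryf scx yly mpsf ojd yap xcyiq pmb kfeux cfm
Hunk 2: at line 10 remove [yap,xcyiq] add [ujfe,tfp] -> 15 lines: kodo spag vjr mjn beh vryf scx yly mpsf ojd ujfe tfp pmb kfeux cfm
Hunk 3: at line 1 remove [spag,vjr] add [cerej] -> 14 lines: kodo cerej mjn beh vryf scx yly mpsf ojd ujfe tfp pmb kfeux cfm
Hunk 4: at line 8 remove [ojd] add [iyw,yzf,nkyz] -> 16 lines: kodo cerej mjn beh vryf scx yly mpsf iyw yzf nkyz ujfe tfp pmb kfeux cfm
Hunk 5: at line 1 remove [cerej,mjn,beh] add [diwx,vfms] -> 15 lines: kodo diwx vfms vryf scx yly mpsf iyw yzf nkyz ujfe tfp pmb kfeux cfm
Hunk 6: at line 7 remove [iyw,yzf] add [afz] -> 14 lines: kodo diwx vfms vryf scx yly mpsf afz nkyz ujfe tfp pmb kfeux cfm

Answer: kodo
diwx
vfms
vryf
scx
yly
mpsf
afz
nkyz
ujfe
tfp
pmb
kfeux
cfm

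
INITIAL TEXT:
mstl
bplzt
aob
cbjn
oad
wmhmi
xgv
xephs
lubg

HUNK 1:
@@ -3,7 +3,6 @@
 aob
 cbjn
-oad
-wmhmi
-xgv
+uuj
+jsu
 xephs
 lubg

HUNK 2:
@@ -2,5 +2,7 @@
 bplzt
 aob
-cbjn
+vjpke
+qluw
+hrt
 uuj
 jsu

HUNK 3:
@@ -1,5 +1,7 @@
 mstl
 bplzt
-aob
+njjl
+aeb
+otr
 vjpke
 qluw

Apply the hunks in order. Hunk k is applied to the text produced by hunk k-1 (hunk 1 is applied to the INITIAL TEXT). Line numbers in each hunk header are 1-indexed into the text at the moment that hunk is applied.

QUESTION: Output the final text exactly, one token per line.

Hunk 1: at line 3 remove [oad,wmhmi,xgv] add [uuj,jsu] -> 8 lines: mstl bplzt aob cbjn uuj jsu xephs lubg
Hunk 2: at line 2 remove [cbjn] add [vjpke,qluw,hrt] -> 10 lines: mstl bplzt aob vjpke qluw hrt uuj jsu xephs lubg
Hunk 3: at line 1 remove [aob] add [njjl,aeb,otr] -> 12 lines: mstl bplzt njjl aeb otr vjpke qluw hrt uuj jsu xephs lubg

Answer: mstl
bplzt
njjl
aeb
otr
vjpke
qluw
hrt
uuj
jsu
xephs
lubg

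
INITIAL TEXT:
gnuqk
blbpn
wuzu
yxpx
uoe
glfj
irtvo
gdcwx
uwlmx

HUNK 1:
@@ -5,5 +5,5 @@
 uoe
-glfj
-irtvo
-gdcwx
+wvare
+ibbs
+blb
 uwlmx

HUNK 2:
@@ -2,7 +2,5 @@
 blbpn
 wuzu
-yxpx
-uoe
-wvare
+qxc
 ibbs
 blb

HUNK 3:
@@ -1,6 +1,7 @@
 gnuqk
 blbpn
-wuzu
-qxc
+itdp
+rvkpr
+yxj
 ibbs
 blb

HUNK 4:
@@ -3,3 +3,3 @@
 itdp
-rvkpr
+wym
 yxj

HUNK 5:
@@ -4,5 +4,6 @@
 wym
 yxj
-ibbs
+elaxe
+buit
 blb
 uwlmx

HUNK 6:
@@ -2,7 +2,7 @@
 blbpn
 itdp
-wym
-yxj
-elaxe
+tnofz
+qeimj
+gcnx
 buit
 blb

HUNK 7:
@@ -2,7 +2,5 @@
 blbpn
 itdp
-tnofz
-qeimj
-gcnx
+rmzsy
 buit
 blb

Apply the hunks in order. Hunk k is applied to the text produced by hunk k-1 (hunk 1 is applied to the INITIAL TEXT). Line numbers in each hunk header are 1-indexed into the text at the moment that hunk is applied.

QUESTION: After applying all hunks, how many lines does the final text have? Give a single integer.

Hunk 1: at line 5 remove [glfj,irtvo,gdcwx] add [wvare,ibbs,blb] -> 9 lines: gnuqk blbpn wuzu yxpx uoe wvare ibbs blb uwlmx
Hunk 2: at line 2 remove [yxpx,uoe,wvare] add [qxc] -> 7 lines: gnuqk blbpn wuzu qxc ibbs blb uwlmx
Hunk 3: at line 1 remove [wuzu,qxc] add [itdp,rvkpr,yxj] -> 8 lines: gnuqk blbpn itdp rvkpr yxj ibbs blb uwlmx
Hunk 4: at line 3 remove [rvkpr] add [wym] -> 8 lines: gnuqk blbpn itdp wym yxj ibbs blb uwlmx
Hunk 5: at line 4 remove [ibbs] add [elaxe,buit] -> 9 lines: gnuqk blbpn itdp wym yxj elaxe buit blb uwlmx
Hunk 6: at line 2 remove [wym,yxj,elaxe] add [tnofz,qeimj,gcnx] -> 9 lines: gnuqk blbpn itdp tnofz qeimj gcnx buit blb uwlmx
Hunk 7: at line 2 remove [tnofz,qeimj,gcnx] add [rmzsy] -> 7 lines: gnuqk blbpn itdp rmzsy buit blb uwlmx
Final line count: 7

Answer: 7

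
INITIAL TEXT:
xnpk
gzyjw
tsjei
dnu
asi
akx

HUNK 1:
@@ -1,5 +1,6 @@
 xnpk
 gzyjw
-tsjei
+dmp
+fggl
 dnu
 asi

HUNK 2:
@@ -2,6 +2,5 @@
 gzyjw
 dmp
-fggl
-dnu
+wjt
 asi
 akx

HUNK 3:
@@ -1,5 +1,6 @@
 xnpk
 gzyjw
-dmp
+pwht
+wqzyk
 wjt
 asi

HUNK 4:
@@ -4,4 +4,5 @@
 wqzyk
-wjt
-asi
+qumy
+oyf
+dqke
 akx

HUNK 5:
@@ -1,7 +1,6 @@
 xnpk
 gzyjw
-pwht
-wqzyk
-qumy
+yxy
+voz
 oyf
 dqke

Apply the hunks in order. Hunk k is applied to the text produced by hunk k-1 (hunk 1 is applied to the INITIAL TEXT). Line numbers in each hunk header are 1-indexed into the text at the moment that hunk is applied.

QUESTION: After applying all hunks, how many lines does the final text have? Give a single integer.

Hunk 1: at line 1 remove [tsjei] add [dmp,fggl] -> 7 lines: xnpk gzyjw dmp fggl dnu asi akx
Hunk 2: at line 2 remove [fggl,dnu] add [wjt] -> 6 lines: xnpk gzyjw dmp wjt asi akx
Hunk 3: at line 1 remove [dmp] add [pwht,wqzyk] -> 7 lines: xnpk gzyjw pwht wqzyk wjt asi akx
Hunk 4: at line 4 remove [wjt,asi] add [qumy,oyf,dqke] -> 8 lines: xnpk gzyjw pwht wqzyk qumy oyf dqke akx
Hunk 5: at line 1 remove [pwht,wqzyk,qumy] add [yxy,voz] -> 7 lines: xnpk gzyjw yxy voz oyf dqke akx
Final line count: 7

Answer: 7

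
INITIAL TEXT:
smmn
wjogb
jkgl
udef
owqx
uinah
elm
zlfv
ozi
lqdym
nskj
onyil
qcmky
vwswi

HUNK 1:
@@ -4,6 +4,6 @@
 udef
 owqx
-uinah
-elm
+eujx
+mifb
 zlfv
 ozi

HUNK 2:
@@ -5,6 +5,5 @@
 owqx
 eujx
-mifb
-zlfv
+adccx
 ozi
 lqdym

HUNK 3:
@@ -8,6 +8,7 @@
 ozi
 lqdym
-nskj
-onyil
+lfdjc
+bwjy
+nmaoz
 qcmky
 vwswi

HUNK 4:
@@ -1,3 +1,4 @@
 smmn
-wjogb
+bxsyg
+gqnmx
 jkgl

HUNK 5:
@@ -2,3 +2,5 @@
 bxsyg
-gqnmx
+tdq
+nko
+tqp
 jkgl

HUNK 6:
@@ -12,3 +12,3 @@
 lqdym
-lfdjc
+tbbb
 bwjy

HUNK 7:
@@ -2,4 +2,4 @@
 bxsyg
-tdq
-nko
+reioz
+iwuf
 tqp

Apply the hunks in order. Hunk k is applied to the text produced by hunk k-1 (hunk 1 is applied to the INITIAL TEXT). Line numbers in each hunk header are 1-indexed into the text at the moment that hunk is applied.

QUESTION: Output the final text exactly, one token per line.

Answer: smmn
bxsyg
reioz
iwuf
tqp
jkgl
udef
owqx
eujx
adccx
ozi
lqdym
tbbb
bwjy
nmaoz
qcmky
vwswi

Derivation:
Hunk 1: at line 4 remove [uinah,elm] add [eujx,mifb] -> 14 lines: smmn wjogb jkgl udef owqx eujx mifb zlfv ozi lqdym nskj onyil qcmky vwswi
Hunk 2: at line 5 remove [mifb,zlfv] add [adccx] -> 13 lines: smmn wjogb jkgl udef owqx eujx adccx ozi lqdym nskj onyil qcmky vwswi
Hunk 3: at line 8 remove [nskj,onyil] add [lfdjc,bwjy,nmaoz] -> 14 lines: smmn wjogb jkgl udef owqx eujx adccx ozi lqdym lfdjc bwjy nmaoz qcmky vwswi
Hunk 4: at line 1 remove [wjogb] add [bxsyg,gqnmx] -> 15 lines: smmn bxsyg gqnmx jkgl udef owqx eujx adccx ozi lqdym lfdjc bwjy nmaoz qcmky vwswi
Hunk 5: at line 2 remove [gqnmx] add [tdq,nko,tqp] -> 17 lines: smmn bxsyg tdq nko tqp jkgl udef owqx eujx adccx ozi lqdym lfdjc bwjy nmaoz qcmky vwswi
Hunk 6: at line 12 remove [lfdjc] add [tbbb] -> 17 lines: smmn bxsyg tdq nko tqp jkgl udef owqx eujx adccx ozi lqdym tbbb bwjy nmaoz qcmky vwswi
Hunk 7: at line 2 remove [tdq,nko] add [reioz,iwuf] -> 17 lines: smmn bxsyg reioz iwuf tqp jkgl udef owqx eujx adccx ozi lqdym tbbb bwjy nmaoz qcmky vwswi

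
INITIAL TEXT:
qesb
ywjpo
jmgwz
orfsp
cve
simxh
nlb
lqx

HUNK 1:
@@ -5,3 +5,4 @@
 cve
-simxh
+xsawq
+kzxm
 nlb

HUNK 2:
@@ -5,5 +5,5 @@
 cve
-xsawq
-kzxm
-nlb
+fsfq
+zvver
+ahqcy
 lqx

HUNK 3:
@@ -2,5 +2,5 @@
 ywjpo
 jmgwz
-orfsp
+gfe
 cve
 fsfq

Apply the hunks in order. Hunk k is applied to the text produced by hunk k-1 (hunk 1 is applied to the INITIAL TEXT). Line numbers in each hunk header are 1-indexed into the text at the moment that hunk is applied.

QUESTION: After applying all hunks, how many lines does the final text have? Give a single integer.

Hunk 1: at line 5 remove [simxh] add [xsawq,kzxm] -> 9 lines: qesb ywjpo jmgwz orfsp cve xsawq kzxm nlb lqx
Hunk 2: at line 5 remove [xsawq,kzxm,nlb] add [fsfq,zvver,ahqcy] -> 9 lines: qesb ywjpo jmgwz orfsp cve fsfq zvver ahqcy lqx
Hunk 3: at line 2 remove [orfsp] add [gfe] -> 9 lines: qesb ywjpo jmgwz gfe cve fsfq zvver ahqcy lqx
Final line count: 9

Answer: 9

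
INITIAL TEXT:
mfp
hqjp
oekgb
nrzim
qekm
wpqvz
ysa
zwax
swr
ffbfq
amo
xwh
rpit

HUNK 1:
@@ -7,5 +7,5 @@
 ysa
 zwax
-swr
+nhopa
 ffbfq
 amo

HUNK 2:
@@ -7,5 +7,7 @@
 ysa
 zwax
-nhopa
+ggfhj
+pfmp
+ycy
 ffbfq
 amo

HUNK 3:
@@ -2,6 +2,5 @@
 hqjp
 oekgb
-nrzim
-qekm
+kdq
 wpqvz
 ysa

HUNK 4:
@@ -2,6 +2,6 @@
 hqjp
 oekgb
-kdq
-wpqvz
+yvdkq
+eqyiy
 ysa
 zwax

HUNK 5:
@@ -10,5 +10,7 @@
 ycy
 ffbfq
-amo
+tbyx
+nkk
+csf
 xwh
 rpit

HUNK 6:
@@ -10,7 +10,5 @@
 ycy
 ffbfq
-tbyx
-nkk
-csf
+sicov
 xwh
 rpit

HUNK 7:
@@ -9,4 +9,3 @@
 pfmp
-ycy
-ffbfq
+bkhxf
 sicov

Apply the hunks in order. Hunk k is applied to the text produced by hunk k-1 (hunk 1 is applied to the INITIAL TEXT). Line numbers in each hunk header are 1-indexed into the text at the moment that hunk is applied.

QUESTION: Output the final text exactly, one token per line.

Hunk 1: at line 7 remove [swr] add [nhopa] -> 13 lines: mfp hqjp oekgb nrzim qekm wpqvz ysa zwax nhopa ffbfq amo xwh rpit
Hunk 2: at line 7 remove [nhopa] add [ggfhj,pfmp,ycy] -> 15 lines: mfp hqjp oekgb nrzim qekm wpqvz ysa zwax ggfhj pfmp ycy ffbfq amo xwh rpit
Hunk 3: at line 2 remove [nrzim,qekm] add [kdq] -> 14 lines: mfp hqjp oekgb kdq wpqvz ysa zwax ggfhj pfmp ycy ffbfq amo xwh rpit
Hunk 4: at line 2 remove [kdq,wpqvz] add [yvdkq,eqyiy] -> 14 lines: mfp hqjp oekgb yvdkq eqyiy ysa zwax ggfhj pfmp ycy ffbfq amo xwh rpit
Hunk 5: at line 10 remove [amo] add [tbyx,nkk,csf] -> 16 lines: mfp hqjp oekgb yvdkq eqyiy ysa zwax ggfhj pfmp ycy ffbfq tbyx nkk csf xwh rpit
Hunk 6: at line 10 remove [tbyx,nkk,csf] add [sicov] -> 14 lines: mfp hqjp oekgb yvdkq eqyiy ysa zwax ggfhj pfmp ycy ffbfq sicov xwh rpit
Hunk 7: at line 9 remove [ycy,ffbfq] add [bkhxf] -> 13 lines: mfp hqjp oekgb yvdkq eqyiy ysa zwax ggfhj pfmp bkhxf sicov xwh rpit

Answer: mfp
hqjp
oekgb
yvdkq
eqyiy
ysa
zwax
ggfhj
pfmp
bkhxf
sicov
xwh
rpit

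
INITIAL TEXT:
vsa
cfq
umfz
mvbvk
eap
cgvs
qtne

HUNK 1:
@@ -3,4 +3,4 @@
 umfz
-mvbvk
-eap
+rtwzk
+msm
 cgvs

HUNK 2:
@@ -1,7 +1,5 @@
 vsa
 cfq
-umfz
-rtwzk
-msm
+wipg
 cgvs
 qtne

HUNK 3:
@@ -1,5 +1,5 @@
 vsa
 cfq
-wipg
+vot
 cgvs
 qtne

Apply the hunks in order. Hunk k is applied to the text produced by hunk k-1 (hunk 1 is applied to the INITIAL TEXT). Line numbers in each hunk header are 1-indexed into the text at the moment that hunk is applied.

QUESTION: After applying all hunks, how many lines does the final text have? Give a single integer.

Hunk 1: at line 3 remove [mvbvk,eap] add [rtwzk,msm] -> 7 lines: vsa cfq umfz rtwzk msm cgvs qtne
Hunk 2: at line 1 remove [umfz,rtwzk,msm] add [wipg] -> 5 lines: vsa cfq wipg cgvs qtne
Hunk 3: at line 1 remove [wipg] add [vot] -> 5 lines: vsa cfq vot cgvs qtne
Final line count: 5

Answer: 5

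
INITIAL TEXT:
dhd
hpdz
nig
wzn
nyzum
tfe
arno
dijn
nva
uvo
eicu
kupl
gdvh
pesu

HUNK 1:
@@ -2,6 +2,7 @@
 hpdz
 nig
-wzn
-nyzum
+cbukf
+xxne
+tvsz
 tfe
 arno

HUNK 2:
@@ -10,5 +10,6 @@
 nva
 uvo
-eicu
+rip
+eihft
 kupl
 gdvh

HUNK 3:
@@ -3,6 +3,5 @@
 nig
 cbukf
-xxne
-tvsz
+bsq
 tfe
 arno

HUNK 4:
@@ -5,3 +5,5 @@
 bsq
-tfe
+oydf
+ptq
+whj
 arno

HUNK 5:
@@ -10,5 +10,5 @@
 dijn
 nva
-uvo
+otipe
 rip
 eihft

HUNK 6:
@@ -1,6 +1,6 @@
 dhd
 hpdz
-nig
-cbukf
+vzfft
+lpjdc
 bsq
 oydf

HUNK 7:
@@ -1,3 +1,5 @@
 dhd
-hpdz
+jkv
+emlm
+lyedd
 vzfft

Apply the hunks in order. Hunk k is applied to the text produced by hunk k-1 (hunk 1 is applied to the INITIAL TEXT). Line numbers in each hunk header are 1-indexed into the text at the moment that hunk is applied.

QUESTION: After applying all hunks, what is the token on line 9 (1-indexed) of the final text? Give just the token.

Hunk 1: at line 2 remove [wzn,nyzum] add [cbukf,xxne,tvsz] -> 15 lines: dhd hpdz nig cbukf xxne tvsz tfe arno dijn nva uvo eicu kupl gdvh pesu
Hunk 2: at line 10 remove [eicu] add [rip,eihft] -> 16 lines: dhd hpdz nig cbukf xxne tvsz tfe arno dijn nva uvo rip eihft kupl gdvh pesu
Hunk 3: at line 3 remove [xxne,tvsz] add [bsq] -> 15 lines: dhd hpdz nig cbukf bsq tfe arno dijn nva uvo rip eihft kupl gdvh pesu
Hunk 4: at line 5 remove [tfe] add [oydf,ptq,whj] -> 17 lines: dhd hpdz nig cbukf bsq oydf ptq whj arno dijn nva uvo rip eihft kupl gdvh pesu
Hunk 5: at line 10 remove [uvo] add [otipe] -> 17 lines: dhd hpdz nig cbukf bsq oydf ptq whj arno dijn nva otipe rip eihft kupl gdvh pesu
Hunk 6: at line 1 remove [nig,cbukf] add [vzfft,lpjdc] -> 17 lines: dhd hpdz vzfft lpjdc bsq oydf ptq whj arno dijn nva otipe rip eihft kupl gdvh pesu
Hunk 7: at line 1 remove [hpdz] add [jkv,emlm,lyedd] -> 19 lines: dhd jkv emlm lyedd vzfft lpjdc bsq oydf ptq whj arno dijn nva otipe rip eihft kupl gdvh pesu
Final line 9: ptq

Answer: ptq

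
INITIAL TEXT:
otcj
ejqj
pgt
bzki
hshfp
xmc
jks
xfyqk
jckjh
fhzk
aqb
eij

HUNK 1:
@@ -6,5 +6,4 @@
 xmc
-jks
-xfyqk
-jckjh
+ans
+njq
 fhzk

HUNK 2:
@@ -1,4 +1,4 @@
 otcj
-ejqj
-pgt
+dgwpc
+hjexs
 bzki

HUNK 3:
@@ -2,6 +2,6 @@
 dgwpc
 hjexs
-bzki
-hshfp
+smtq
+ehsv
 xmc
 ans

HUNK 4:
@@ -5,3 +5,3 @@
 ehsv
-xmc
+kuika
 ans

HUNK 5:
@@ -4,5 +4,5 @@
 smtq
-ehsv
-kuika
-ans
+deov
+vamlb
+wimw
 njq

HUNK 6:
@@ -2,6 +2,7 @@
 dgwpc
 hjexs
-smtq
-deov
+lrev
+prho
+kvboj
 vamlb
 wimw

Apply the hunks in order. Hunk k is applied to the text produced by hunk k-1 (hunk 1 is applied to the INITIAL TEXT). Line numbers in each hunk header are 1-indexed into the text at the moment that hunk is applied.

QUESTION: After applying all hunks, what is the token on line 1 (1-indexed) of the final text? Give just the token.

Answer: otcj

Derivation:
Hunk 1: at line 6 remove [jks,xfyqk,jckjh] add [ans,njq] -> 11 lines: otcj ejqj pgt bzki hshfp xmc ans njq fhzk aqb eij
Hunk 2: at line 1 remove [ejqj,pgt] add [dgwpc,hjexs] -> 11 lines: otcj dgwpc hjexs bzki hshfp xmc ans njq fhzk aqb eij
Hunk 3: at line 2 remove [bzki,hshfp] add [smtq,ehsv] -> 11 lines: otcj dgwpc hjexs smtq ehsv xmc ans njq fhzk aqb eij
Hunk 4: at line 5 remove [xmc] add [kuika] -> 11 lines: otcj dgwpc hjexs smtq ehsv kuika ans njq fhzk aqb eij
Hunk 5: at line 4 remove [ehsv,kuika,ans] add [deov,vamlb,wimw] -> 11 lines: otcj dgwpc hjexs smtq deov vamlb wimw njq fhzk aqb eij
Hunk 6: at line 2 remove [smtq,deov] add [lrev,prho,kvboj] -> 12 lines: otcj dgwpc hjexs lrev prho kvboj vamlb wimw njq fhzk aqb eij
Final line 1: otcj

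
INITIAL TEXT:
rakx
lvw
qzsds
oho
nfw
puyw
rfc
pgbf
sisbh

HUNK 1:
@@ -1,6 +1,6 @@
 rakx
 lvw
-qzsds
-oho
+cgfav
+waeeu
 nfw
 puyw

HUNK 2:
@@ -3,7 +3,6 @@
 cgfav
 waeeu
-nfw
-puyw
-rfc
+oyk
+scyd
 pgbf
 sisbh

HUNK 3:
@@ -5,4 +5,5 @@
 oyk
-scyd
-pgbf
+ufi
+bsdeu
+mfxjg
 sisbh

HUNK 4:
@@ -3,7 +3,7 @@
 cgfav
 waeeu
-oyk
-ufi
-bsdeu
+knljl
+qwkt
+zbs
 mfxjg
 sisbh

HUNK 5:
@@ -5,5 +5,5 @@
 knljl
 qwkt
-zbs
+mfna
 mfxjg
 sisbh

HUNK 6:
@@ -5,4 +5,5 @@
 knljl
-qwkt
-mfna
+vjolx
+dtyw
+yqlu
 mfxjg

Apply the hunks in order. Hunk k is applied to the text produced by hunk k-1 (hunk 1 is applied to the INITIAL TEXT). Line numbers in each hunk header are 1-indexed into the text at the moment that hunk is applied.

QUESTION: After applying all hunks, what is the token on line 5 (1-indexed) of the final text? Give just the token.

Hunk 1: at line 1 remove [qzsds,oho] add [cgfav,waeeu] -> 9 lines: rakx lvw cgfav waeeu nfw puyw rfc pgbf sisbh
Hunk 2: at line 3 remove [nfw,puyw,rfc] add [oyk,scyd] -> 8 lines: rakx lvw cgfav waeeu oyk scyd pgbf sisbh
Hunk 3: at line 5 remove [scyd,pgbf] add [ufi,bsdeu,mfxjg] -> 9 lines: rakx lvw cgfav waeeu oyk ufi bsdeu mfxjg sisbh
Hunk 4: at line 3 remove [oyk,ufi,bsdeu] add [knljl,qwkt,zbs] -> 9 lines: rakx lvw cgfav waeeu knljl qwkt zbs mfxjg sisbh
Hunk 5: at line 5 remove [zbs] add [mfna] -> 9 lines: rakx lvw cgfav waeeu knljl qwkt mfna mfxjg sisbh
Hunk 6: at line 5 remove [qwkt,mfna] add [vjolx,dtyw,yqlu] -> 10 lines: rakx lvw cgfav waeeu knljl vjolx dtyw yqlu mfxjg sisbh
Final line 5: knljl

Answer: knljl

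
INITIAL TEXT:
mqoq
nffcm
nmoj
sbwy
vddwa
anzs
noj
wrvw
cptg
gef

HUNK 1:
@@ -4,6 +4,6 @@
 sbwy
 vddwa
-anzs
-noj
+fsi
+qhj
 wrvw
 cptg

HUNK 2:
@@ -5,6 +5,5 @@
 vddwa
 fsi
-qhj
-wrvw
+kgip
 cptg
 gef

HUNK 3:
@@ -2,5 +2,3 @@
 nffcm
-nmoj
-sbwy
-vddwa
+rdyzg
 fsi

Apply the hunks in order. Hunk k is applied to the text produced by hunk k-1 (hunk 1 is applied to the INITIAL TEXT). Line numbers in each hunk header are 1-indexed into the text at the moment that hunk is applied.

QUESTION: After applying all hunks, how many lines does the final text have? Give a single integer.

Answer: 7

Derivation:
Hunk 1: at line 4 remove [anzs,noj] add [fsi,qhj] -> 10 lines: mqoq nffcm nmoj sbwy vddwa fsi qhj wrvw cptg gef
Hunk 2: at line 5 remove [qhj,wrvw] add [kgip] -> 9 lines: mqoq nffcm nmoj sbwy vddwa fsi kgip cptg gef
Hunk 3: at line 2 remove [nmoj,sbwy,vddwa] add [rdyzg] -> 7 lines: mqoq nffcm rdyzg fsi kgip cptg gef
Final line count: 7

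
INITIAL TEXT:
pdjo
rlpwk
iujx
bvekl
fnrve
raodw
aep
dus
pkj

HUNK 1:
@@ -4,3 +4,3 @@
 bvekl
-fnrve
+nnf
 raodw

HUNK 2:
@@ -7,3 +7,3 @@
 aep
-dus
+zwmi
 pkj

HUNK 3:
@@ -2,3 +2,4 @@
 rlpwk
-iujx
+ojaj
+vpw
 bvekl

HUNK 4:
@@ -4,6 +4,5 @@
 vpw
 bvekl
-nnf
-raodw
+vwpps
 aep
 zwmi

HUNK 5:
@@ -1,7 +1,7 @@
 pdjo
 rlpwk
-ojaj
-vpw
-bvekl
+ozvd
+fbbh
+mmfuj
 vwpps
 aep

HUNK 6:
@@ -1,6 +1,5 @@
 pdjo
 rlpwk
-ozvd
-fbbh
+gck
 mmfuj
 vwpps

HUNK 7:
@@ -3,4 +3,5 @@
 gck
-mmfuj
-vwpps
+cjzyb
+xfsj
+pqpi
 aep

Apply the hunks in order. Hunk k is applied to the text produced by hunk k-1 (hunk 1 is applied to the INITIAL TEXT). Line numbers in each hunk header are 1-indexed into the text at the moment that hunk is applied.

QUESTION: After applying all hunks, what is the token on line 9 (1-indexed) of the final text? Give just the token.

Answer: pkj

Derivation:
Hunk 1: at line 4 remove [fnrve] add [nnf] -> 9 lines: pdjo rlpwk iujx bvekl nnf raodw aep dus pkj
Hunk 2: at line 7 remove [dus] add [zwmi] -> 9 lines: pdjo rlpwk iujx bvekl nnf raodw aep zwmi pkj
Hunk 3: at line 2 remove [iujx] add [ojaj,vpw] -> 10 lines: pdjo rlpwk ojaj vpw bvekl nnf raodw aep zwmi pkj
Hunk 4: at line 4 remove [nnf,raodw] add [vwpps] -> 9 lines: pdjo rlpwk ojaj vpw bvekl vwpps aep zwmi pkj
Hunk 5: at line 1 remove [ojaj,vpw,bvekl] add [ozvd,fbbh,mmfuj] -> 9 lines: pdjo rlpwk ozvd fbbh mmfuj vwpps aep zwmi pkj
Hunk 6: at line 1 remove [ozvd,fbbh] add [gck] -> 8 lines: pdjo rlpwk gck mmfuj vwpps aep zwmi pkj
Hunk 7: at line 3 remove [mmfuj,vwpps] add [cjzyb,xfsj,pqpi] -> 9 lines: pdjo rlpwk gck cjzyb xfsj pqpi aep zwmi pkj
Final line 9: pkj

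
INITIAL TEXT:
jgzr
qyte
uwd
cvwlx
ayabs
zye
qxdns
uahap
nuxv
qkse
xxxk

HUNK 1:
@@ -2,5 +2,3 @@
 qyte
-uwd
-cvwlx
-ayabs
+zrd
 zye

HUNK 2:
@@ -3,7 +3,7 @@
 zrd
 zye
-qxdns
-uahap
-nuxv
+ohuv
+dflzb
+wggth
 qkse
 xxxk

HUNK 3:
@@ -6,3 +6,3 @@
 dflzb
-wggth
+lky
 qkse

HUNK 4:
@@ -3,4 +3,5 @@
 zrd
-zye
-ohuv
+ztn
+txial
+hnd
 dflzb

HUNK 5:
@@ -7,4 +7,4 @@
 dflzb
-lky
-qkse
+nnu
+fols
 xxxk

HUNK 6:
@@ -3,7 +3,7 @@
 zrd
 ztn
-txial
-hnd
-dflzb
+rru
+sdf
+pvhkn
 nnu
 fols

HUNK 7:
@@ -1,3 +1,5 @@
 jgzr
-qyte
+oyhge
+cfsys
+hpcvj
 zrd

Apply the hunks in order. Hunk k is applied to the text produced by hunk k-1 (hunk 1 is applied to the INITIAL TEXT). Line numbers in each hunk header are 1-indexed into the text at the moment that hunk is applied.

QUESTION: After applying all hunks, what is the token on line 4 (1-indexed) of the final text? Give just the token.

Hunk 1: at line 2 remove [uwd,cvwlx,ayabs] add [zrd] -> 9 lines: jgzr qyte zrd zye qxdns uahap nuxv qkse xxxk
Hunk 2: at line 3 remove [qxdns,uahap,nuxv] add [ohuv,dflzb,wggth] -> 9 lines: jgzr qyte zrd zye ohuv dflzb wggth qkse xxxk
Hunk 3: at line 6 remove [wggth] add [lky] -> 9 lines: jgzr qyte zrd zye ohuv dflzb lky qkse xxxk
Hunk 4: at line 3 remove [zye,ohuv] add [ztn,txial,hnd] -> 10 lines: jgzr qyte zrd ztn txial hnd dflzb lky qkse xxxk
Hunk 5: at line 7 remove [lky,qkse] add [nnu,fols] -> 10 lines: jgzr qyte zrd ztn txial hnd dflzb nnu fols xxxk
Hunk 6: at line 3 remove [txial,hnd,dflzb] add [rru,sdf,pvhkn] -> 10 lines: jgzr qyte zrd ztn rru sdf pvhkn nnu fols xxxk
Hunk 7: at line 1 remove [qyte] add [oyhge,cfsys,hpcvj] -> 12 lines: jgzr oyhge cfsys hpcvj zrd ztn rru sdf pvhkn nnu fols xxxk
Final line 4: hpcvj

Answer: hpcvj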